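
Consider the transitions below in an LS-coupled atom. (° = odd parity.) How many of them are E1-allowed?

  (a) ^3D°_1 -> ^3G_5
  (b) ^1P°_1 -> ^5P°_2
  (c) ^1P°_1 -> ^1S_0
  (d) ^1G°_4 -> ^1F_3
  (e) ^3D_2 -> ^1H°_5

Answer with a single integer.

2

(a) forbidden (ΔL, ΔJ fail)
(b) forbidden (parity, ΔS fail)
(c) allowed
(d) allowed
(e) forbidden (ΔS, ΔL, ΔJ fail)
Total allowed: 2 of 5.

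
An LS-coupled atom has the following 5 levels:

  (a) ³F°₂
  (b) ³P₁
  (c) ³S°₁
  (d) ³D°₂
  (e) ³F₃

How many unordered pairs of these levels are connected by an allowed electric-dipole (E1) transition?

(a)–(b): forbidden (ΔL).
(a)–(c): forbidden (parity, ΔL).
(a)–(d): forbidden (parity).
(a)–(e): allowed.
(b)–(c): allowed.
(b)–(d): allowed.
(b)–(e): forbidden (parity, ΔL, ΔJ).
(c)–(d): forbidden (parity, ΔL).
(c)–(e): forbidden (ΔL, ΔJ).
(d)–(e): allowed.
Allowed pairs: 4 of 10.

4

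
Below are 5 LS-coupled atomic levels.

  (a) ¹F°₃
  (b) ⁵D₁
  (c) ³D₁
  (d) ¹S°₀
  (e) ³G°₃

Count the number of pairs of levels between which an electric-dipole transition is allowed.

0

(a)–(b): forbidden (ΔS, ΔJ).
(a)–(c): forbidden (ΔS, ΔJ).
(a)–(d): forbidden (parity, ΔL, ΔJ).
(a)–(e): forbidden (parity, ΔS).
(b)–(c): forbidden (parity, ΔS).
(b)–(d): forbidden (ΔS, ΔL).
(b)–(e): forbidden (ΔS, ΔL, ΔJ).
(c)–(d): forbidden (ΔS, ΔL).
(c)–(e): forbidden (ΔL, ΔJ).
(d)–(e): forbidden (parity, ΔS, ΔL, ΔJ).
Allowed pairs: 0 of 10.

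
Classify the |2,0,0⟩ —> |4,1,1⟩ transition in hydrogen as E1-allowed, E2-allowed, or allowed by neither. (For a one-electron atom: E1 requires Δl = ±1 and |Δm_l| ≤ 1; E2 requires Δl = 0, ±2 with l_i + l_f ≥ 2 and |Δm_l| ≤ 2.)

Δl = 1 − 0 = +1; l_i + l_f = 1.
Δm_l = +1.
E1 (Δl = ±1, |Δm_l| ≤ 1): satisfied.
E2 (Δl = 0,±2, l_i+l_f ≥ 2, |Δm_l| ≤ 2): not satisfied.

E1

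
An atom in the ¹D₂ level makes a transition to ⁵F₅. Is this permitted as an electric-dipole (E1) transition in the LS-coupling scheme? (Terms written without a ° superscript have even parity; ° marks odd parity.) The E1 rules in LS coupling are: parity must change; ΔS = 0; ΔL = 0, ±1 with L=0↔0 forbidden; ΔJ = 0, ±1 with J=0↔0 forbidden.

Initial level: S=0, L=2, J=2, parity even. Final level: S=2, L=3, J=5, parity even.
Parity must change: even → even — fails.
ΔS = 0: S: 0 → 2 — fails.
ΔL = 0, ±1 (not L=0↔0): L: 2 → 3, ΔL = +1 — ok.
ΔJ = 0, ±1 (not J=0↔0): J: 2 → 5, ΔJ = +3 — fails.
Rule(s) violated: parity, ΔS, ΔJ.

forbidden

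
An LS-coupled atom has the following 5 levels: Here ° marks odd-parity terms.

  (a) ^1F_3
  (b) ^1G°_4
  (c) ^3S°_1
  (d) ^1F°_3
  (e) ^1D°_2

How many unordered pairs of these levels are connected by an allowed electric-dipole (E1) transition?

(a)–(b): allowed.
(a)–(c): forbidden (ΔS, ΔL, ΔJ).
(a)–(d): allowed.
(a)–(e): allowed.
(b)–(c): forbidden (parity, ΔS, ΔL, ΔJ).
(b)–(d): forbidden (parity).
(b)–(e): forbidden (parity, ΔL, ΔJ).
(c)–(d): forbidden (parity, ΔS, ΔL, ΔJ).
(c)–(e): forbidden (parity, ΔS, ΔL).
(d)–(e): forbidden (parity).
Allowed pairs: 3 of 10.

3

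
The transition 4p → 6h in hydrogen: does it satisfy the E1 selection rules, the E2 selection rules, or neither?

neither

Δl = 5 − 1 = +4; l_i + l_f = 6.
E1 (Δl = ±1): not satisfied.
E2 (Δl = 0,±2, l_i+l_f ≥ 2): not satisfied.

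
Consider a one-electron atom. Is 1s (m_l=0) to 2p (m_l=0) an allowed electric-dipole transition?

allowed

Initial l = 0, final l = 1, so Δl = +1. E1 requires Δl = ±1: satisfied.
Δm_l = 0 − (0) = +0. E1 requires Δm_l = 0, ±1: satisfied.
All E1 selection rules are satisfied.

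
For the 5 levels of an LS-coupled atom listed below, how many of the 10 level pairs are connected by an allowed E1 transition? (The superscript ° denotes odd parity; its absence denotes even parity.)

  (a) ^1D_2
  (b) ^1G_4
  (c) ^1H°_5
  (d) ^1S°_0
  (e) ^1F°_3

3

(a)–(b): forbidden (parity, ΔL, ΔJ).
(a)–(c): forbidden (ΔL, ΔJ).
(a)–(d): forbidden (ΔL, ΔJ).
(a)–(e): allowed.
(b)–(c): allowed.
(b)–(d): forbidden (ΔL, ΔJ).
(b)–(e): allowed.
(c)–(d): forbidden (parity, ΔL, ΔJ).
(c)–(e): forbidden (parity, ΔL, ΔJ).
(d)–(e): forbidden (parity, ΔL, ΔJ).
Allowed pairs: 3 of 10.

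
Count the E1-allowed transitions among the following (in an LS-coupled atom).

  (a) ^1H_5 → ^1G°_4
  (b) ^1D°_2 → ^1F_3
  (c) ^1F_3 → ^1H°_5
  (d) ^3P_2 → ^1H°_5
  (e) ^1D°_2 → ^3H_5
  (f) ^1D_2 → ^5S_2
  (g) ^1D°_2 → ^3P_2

2

(a) allowed
(b) allowed
(c) forbidden (ΔL, ΔJ fail)
(d) forbidden (ΔS, ΔL, ΔJ fail)
(e) forbidden (ΔS, ΔL, ΔJ fail)
(f) forbidden (parity, ΔS, ΔL fail)
(g) forbidden (ΔS fails)
Total allowed: 2 of 7.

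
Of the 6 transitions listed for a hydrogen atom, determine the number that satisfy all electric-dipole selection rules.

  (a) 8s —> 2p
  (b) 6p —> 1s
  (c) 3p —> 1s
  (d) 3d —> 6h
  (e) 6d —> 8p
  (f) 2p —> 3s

(a) allowed
(b) allowed
(c) allowed
(d) forbidden — Δl = +3 (E1 requires Δl = ±1)
(e) allowed
(f) allowed
Total allowed: 5 of 6.

5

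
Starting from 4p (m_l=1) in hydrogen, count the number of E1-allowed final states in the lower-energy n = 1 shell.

1

E1 requires Δl = ±1, so l_f ∈ {0, 2}; with 0 ≤ l_f ≤ n_f−1 = 0, the allowed l_f values are {0}.
For l_f = 0: m_f ∈ {m_i−1, m_i, m_i+1} ∩ [−0, 0] = {0} → 1 state.
Total: 1.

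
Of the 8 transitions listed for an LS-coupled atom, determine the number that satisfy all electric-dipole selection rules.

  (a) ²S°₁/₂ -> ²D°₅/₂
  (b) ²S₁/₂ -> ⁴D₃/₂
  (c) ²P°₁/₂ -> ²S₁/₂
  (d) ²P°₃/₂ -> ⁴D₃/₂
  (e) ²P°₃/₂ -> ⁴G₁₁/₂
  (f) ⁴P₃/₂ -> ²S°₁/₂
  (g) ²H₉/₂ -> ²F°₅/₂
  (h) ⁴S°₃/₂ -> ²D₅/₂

(a) forbidden (parity, ΔL, ΔJ fail)
(b) forbidden (parity, ΔS, ΔL fail)
(c) allowed
(d) forbidden (ΔS fails)
(e) forbidden (ΔS, ΔL, ΔJ fail)
(f) forbidden (ΔS fails)
(g) forbidden (ΔL, ΔJ fail)
(h) forbidden (ΔS, ΔL fail)
Total allowed: 1 of 8.

1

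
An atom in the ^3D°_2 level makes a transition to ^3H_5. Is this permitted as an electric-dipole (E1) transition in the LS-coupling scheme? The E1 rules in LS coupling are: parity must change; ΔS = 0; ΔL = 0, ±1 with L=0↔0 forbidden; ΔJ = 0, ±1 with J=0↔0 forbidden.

Reading off the term symbols: S 1→1, L 2→5, J 2→5, parity odd→even.
Parity must change: odd → even — ✓.
ΔS = 0: S: 1 → 1 — ✓.
ΔL = 0, ±1 (not L=0↔0): L: 2 → 5, ΔL = +3 — ✗.
ΔJ = 0, ±1 (not J=0↔0): J: 2 → 5, ΔJ = +3 — ✗.
Rule(s) violated: ΔL, ΔJ.

forbidden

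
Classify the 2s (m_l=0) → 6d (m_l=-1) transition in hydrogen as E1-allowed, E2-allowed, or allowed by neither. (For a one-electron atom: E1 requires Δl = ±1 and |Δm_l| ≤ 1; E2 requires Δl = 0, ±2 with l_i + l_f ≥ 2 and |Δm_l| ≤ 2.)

E2

Δl = 2 − 0 = +2; l_i + l_f = 2.
Δm_l = -1.
E1 (Δl = ±1, |Δm_l| ≤ 1): not satisfied.
E2 (Δl = 0,±2, l_i+l_f ≥ 2, |Δm_l| ≤ 2): satisfied.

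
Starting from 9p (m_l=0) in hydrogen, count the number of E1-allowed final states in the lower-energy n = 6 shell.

E1 requires Δl = ±1, so l_f ∈ {0, 2}; with 0 ≤ l_f ≤ n_f−1 = 5, the allowed l_f values are {0, 2}.
For l_f = 0: m_f ∈ {m_i−1, m_i, m_i+1} ∩ [−0, 0] = {0} → 1 state.
For l_f = 2: m_f ∈ {m_i−1, m_i, m_i+1} ∩ [−2, 2] = {-1, 0, 1} → 3 states.
Total: 4.

4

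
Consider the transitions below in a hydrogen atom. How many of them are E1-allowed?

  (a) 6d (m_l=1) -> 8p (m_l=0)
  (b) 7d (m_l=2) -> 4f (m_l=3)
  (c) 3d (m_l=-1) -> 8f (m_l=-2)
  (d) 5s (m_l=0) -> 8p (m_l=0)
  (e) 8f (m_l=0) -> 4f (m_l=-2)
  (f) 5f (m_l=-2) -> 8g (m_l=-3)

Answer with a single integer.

5

(a) allowed
(b) allowed
(c) allowed
(d) allowed
(e) forbidden — Δl = +0 (E1 requires Δl = ±1); Δm_l = -2 (E1 requires Δm_l = 0, ±1)
(f) allowed
Total allowed: 5 of 6.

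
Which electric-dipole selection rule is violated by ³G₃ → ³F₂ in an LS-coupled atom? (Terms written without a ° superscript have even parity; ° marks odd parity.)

Parity must change: even → even — fails.
ΔS = 0: S: 1 → 1 — passes.
ΔL = 0, ±1 (not L=0↔0): L: 4 → 3, ΔL = -1 — passes.
ΔJ = 0, ±1 (not J=0↔0): J: 3 → 2, ΔJ = -1 — passes.

parity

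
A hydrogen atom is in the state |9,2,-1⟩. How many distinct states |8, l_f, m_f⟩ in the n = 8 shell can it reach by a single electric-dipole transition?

E1 requires Δl = ±1, so l_f ∈ {1, 3}; with 0 ≤ l_f ≤ n_f−1 = 7, the allowed l_f values are {1, 3}.
For l_f = 1: m_f ∈ {m_i−1, m_i, m_i+1} ∩ [−1, 1] = {-1, 0} → 2 states.
For l_f = 3: m_f ∈ {m_i−1, m_i, m_i+1} ∩ [−3, 3] = {-2, -1, 0} → 3 states.
Total: 5.

5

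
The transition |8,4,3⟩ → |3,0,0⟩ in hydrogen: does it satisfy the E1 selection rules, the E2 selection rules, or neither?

neither

Δl = 0 − 4 = -4; l_i + l_f = 4.
Δm_l = -3.
E1 (Δl = ±1, |Δm_l| ≤ 1): not satisfied.
E2 (Δl = 0,±2, l_i+l_f ≥ 2, |Δm_l| ≤ 2): not satisfied.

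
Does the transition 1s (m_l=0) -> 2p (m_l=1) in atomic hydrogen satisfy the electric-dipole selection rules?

Initial l = 0, final l = 1, so Δl = +1. E1 requires Δl = ±1: passes.
Δm_l = 1 − (0) = +1. E1 requires Δm_l = 0, ±1: passes.
All E1 selection rules are satisfied.

allowed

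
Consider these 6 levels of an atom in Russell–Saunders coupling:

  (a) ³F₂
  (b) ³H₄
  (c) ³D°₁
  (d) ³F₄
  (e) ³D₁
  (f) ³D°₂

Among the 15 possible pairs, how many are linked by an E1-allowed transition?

4

(a)–(b): forbidden (parity, ΔL, ΔJ).
(a)–(c): allowed.
(a)–(d): forbidden (parity, ΔJ).
(a)–(e): forbidden (parity).
(a)–(f): allowed.
(b)–(c): forbidden (ΔL, ΔJ).
(b)–(d): forbidden (parity, ΔL).
(b)–(e): forbidden (parity, ΔL, ΔJ).
(b)–(f): forbidden (ΔL, ΔJ).
(c)–(d): forbidden (ΔJ).
(c)–(e): allowed.
(c)–(f): forbidden (parity).
(d)–(e): forbidden (parity, ΔJ).
(d)–(f): forbidden (ΔJ).
(e)–(f): allowed.
Allowed pairs: 4 of 15.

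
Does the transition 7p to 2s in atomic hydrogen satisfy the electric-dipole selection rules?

Δl = 0 − 1 = -1; the E1 rule Δl = ±1 is satisfied.
All E1 selection rules are satisfied.

allowed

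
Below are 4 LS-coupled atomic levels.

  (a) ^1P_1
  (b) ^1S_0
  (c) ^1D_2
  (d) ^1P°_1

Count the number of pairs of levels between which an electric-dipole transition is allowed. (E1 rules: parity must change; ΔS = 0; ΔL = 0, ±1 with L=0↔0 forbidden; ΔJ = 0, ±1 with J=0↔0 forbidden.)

(a)–(b): forbidden (parity).
(a)–(c): forbidden (parity).
(a)–(d): allowed.
(b)–(c): forbidden (parity, ΔL, ΔJ).
(b)–(d): allowed.
(c)–(d): allowed.
Allowed pairs: 3 of 6.

3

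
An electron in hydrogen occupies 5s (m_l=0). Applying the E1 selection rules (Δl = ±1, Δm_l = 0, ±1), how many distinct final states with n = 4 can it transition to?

3

E1 requires Δl = ±1, so l_f ∈ {-1, 1}; with 0 ≤ l_f ≤ n_f−1 = 3, the allowed l_f values are {1}.
For l_f = 1: m_f ∈ {m_i−1, m_i, m_i+1} ∩ [−1, 1] = {-1, 0, 1} → 3 states.
Total: 3.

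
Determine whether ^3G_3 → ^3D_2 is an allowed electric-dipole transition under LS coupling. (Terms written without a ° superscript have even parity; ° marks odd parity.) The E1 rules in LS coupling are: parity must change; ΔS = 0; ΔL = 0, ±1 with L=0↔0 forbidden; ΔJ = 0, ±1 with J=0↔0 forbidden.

forbidden

ΔS = 0: S: 1 → 1 — ok.
Parity must change: even → even — fails.
ΔJ = 0, ±1 (not J=0↔0): J: 3 → 2, ΔJ = -1 — ok.
ΔL = 0, ±1 (not L=0↔0): L: 4 → 2, ΔL = -2 — fails.
Rule(s) violated: parity, ΔL.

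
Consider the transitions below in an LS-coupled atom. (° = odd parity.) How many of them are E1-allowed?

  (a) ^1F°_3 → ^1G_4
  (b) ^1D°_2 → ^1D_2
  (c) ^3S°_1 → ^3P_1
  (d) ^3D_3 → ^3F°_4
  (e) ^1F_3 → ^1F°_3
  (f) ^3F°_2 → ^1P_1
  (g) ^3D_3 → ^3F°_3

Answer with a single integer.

6

(a) allowed
(b) allowed
(c) allowed
(d) allowed
(e) allowed
(f) forbidden (ΔS, ΔL fail)
(g) allowed
Total allowed: 6 of 7.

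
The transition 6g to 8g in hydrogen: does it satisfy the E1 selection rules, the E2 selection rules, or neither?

Δl = 4 − 4 = +0; l_i + l_f = 8.
E1 (Δl = ±1): not satisfied.
E2 (Δl = 0,±2, l_i+l_f ≥ 2): satisfied.

E2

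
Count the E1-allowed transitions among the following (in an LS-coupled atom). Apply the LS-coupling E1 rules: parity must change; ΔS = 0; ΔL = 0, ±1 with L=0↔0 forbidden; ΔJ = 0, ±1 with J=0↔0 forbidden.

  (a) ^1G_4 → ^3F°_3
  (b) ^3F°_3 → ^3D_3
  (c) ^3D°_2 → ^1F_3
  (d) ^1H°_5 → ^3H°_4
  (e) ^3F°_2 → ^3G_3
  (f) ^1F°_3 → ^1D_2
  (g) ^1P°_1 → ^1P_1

(a) forbidden (ΔS fails)
(b) allowed
(c) forbidden (ΔS fails)
(d) forbidden (parity, ΔS fail)
(e) allowed
(f) allowed
(g) allowed
Total allowed: 4 of 7.

4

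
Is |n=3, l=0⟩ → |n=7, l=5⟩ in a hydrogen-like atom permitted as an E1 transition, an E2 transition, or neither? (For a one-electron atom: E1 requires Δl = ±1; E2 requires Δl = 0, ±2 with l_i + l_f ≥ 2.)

Δl = 5 − 0 = +5; l_i + l_f = 5.
E1 (Δl = ±1): not satisfied.
E2 (Δl = 0,±2, l_i+l_f ≥ 2): not satisfied.

neither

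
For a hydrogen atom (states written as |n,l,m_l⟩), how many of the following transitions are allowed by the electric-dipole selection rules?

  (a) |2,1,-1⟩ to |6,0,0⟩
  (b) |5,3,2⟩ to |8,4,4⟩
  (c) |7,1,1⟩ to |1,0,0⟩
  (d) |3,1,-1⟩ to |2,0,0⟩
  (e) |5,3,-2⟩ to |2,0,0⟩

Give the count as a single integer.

(a) allowed
(b) forbidden — Δm_l = +2 (E1 requires Δm_l = 0, ±1)
(c) allowed
(d) allowed
(e) forbidden — Δl = -3 (E1 requires Δl = ±1); Δm_l = +2 (E1 requires Δm_l = 0, ±1)
Total allowed: 3 of 5.

3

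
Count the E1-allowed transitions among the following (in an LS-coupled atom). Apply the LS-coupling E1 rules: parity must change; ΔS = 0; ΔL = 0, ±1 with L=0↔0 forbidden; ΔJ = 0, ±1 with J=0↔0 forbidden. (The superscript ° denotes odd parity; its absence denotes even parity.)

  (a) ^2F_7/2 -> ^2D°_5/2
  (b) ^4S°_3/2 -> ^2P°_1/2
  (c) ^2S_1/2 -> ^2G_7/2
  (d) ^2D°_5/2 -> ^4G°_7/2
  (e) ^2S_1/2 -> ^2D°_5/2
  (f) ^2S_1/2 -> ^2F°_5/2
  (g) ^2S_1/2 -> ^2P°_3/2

(a) allowed
(b) forbidden (parity, ΔS fail)
(c) forbidden (parity, ΔL, ΔJ fail)
(d) forbidden (parity, ΔS, ΔL fail)
(e) forbidden (ΔL, ΔJ fail)
(f) forbidden (ΔL, ΔJ fail)
(g) allowed
Total allowed: 2 of 7.

2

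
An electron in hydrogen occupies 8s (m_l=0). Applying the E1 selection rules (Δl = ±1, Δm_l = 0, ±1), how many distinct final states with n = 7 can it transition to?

E1 requires Δl = ±1, so l_f ∈ {-1, 1}; with 0 ≤ l_f ≤ n_f−1 = 6, the allowed l_f values are {1}.
For l_f = 1: m_f ∈ {m_i−1, m_i, m_i+1} ∩ [−1, 1] = {-1, 0, 1} → 3 states.
Total: 3.

3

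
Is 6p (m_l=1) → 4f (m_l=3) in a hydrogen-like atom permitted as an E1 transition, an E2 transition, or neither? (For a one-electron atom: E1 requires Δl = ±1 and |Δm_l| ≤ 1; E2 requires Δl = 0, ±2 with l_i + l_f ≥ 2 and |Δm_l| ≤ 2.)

E2

Δl = 3 − 1 = +2; l_i + l_f = 4.
Δm_l = +2.
E1 (Δl = ±1, |Δm_l| ≤ 1): not satisfied.
E2 (Δl = 0,±2, l_i+l_f ≥ 2, |Δm_l| ≤ 2): satisfied.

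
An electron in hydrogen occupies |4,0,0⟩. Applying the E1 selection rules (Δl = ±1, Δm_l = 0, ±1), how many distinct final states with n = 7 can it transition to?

E1 requires Δl = ±1, so l_f ∈ {-1, 1}; with 0 ≤ l_f ≤ n_f−1 = 6, the allowed l_f values are {1}.
For l_f = 1: m_f ∈ {m_i−1, m_i, m_i+1} ∩ [−1, 1] = {-1, 0, 1} → 3 states.
Total: 3.

3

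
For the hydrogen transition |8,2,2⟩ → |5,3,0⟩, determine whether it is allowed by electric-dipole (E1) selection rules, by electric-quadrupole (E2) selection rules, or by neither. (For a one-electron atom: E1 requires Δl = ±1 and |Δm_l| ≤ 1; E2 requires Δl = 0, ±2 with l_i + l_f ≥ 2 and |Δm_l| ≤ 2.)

neither

Δl = 3 − 2 = +1; l_i + l_f = 5.
Δm_l = -2.
E1 (Δl = ±1, |Δm_l| ≤ 1): not satisfied.
E2 (Δl = 0,±2, l_i+l_f ≥ 2, |Δm_l| ≤ 2): not satisfied.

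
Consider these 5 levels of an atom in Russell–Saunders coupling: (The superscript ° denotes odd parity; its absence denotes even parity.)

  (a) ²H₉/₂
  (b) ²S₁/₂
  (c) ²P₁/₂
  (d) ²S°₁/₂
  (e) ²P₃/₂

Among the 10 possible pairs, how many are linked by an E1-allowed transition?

2

(a)–(b): forbidden (parity, ΔL, ΔJ).
(a)–(c): forbidden (parity, ΔL, ΔJ).
(a)–(d): forbidden (ΔL, ΔJ).
(a)–(e): forbidden (parity, ΔL, ΔJ).
(b)–(c): forbidden (parity).
(b)–(d): forbidden (ΔL).
(b)–(e): forbidden (parity).
(c)–(d): allowed.
(c)–(e): forbidden (parity).
(d)–(e): allowed.
Allowed pairs: 2 of 10.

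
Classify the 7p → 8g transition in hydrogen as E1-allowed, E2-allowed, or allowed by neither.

neither

Δl = 4 − 1 = +3; l_i + l_f = 5.
E1 (Δl = ±1): not satisfied.
E2 (Δl = 0,±2, l_i+l_f ≥ 2): not satisfied.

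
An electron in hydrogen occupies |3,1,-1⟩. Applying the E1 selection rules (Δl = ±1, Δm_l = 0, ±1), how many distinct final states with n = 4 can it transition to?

4

E1 requires Δl = ±1, so l_f ∈ {0, 2}; with 0 ≤ l_f ≤ n_f−1 = 3, the allowed l_f values are {0, 2}.
For l_f = 0: m_f ∈ {m_i−1, m_i, m_i+1} ∩ [−0, 0] = {0} → 1 state.
For l_f = 2: m_f ∈ {m_i−1, m_i, m_i+1} ∩ [−2, 2] = {-2, -1, 0} → 3 states.
Total: 4.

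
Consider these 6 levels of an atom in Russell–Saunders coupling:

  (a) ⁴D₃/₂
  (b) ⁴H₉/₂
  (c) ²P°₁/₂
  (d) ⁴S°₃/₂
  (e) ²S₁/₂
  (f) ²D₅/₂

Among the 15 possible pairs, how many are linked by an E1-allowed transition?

(a)–(b): forbidden (parity, ΔL, ΔJ).
(a)–(c): forbidden (ΔS).
(a)–(d): forbidden (ΔL).
(a)–(e): forbidden (parity, ΔS, ΔL).
(a)–(f): forbidden (parity, ΔS).
(b)–(c): forbidden (ΔS, ΔL, ΔJ).
(b)–(d): forbidden (ΔL, ΔJ).
(b)–(e): forbidden (parity, ΔS, ΔL, ΔJ).
(b)–(f): forbidden (parity, ΔS, ΔL, ΔJ).
(c)–(d): forbidden (parity, ΔS).
(c)–(e): allowed.
(c)–(f): forbidden (ΔJ).
(d)–(e): forbidden (ΔS, ΔL).
(d)–(f): forbidden (ΔS, ΔL).
(e)–(f): forbidden (parity, ΔL, ΔJ).
Allowed pairs: 1 of 15.

1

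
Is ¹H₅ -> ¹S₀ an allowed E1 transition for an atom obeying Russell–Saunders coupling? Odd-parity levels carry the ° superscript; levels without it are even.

Parity must change: even → even — ✗.
ΔS = 0: S: 0 → 0 — ✓.
ΔL = 0, ±1 (not L=0↔0): L: 5 → 0, ΔL = -5 — ✗.
ΔJ = 0, ±1 (not J=0↔0): J: 5 → 0, ΔJ = -5 — ✗.
Rule(s) violated: parity, ΔL, ΔJ.

forbidden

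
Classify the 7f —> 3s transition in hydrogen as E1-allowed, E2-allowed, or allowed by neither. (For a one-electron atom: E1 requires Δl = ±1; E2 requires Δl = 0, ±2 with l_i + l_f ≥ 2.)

neither

Δl = 0 − 3 = -3; l_i + l_f = 3.
E1 (Δl = ±1): not satisfied.
E2 (Δl = 0,±2, l_i+l_f ≥ 2): not satisfied.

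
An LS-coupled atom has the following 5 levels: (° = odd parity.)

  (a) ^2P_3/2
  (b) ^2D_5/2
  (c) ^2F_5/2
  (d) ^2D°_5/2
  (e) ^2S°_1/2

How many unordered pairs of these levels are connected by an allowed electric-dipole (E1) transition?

4

(a)–(b): forbidden (parity).
(a)–(c): forbidden (parity, ΔL).
(a)–(d): allowed.
(a)–(e): allowed.
(b)–(c): forbidden (parity).
(b)–(d): allowed.
(b)–(e): forbidden (ΔL, ΔJ).
(c)–(d): allowed.
(c)–(e): forbidden (ΔL, ΔJ).
(d)–(e): forbidden (parity, ΔL, ΔJ).
Allowed pairs: 4 of 10.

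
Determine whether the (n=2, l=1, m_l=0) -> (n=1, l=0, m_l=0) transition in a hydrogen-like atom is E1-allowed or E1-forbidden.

allowed

l: 1 → 0 (Δl = -1). Δl = ±1 satisfied.
Δm_l = 0 − (0) = +0. E1 requires Δm_l = 0, ±1: satisfied.
All E1 selection rules are satisfied.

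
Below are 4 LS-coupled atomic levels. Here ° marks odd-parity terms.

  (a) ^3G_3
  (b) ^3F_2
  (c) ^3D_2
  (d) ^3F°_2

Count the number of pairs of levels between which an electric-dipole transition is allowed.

(a)–(b): forbidden (parity).
(a)–(c): forbidden (parity, ΔL).
(a)–(d): allowed.
(b)–(c): forbidden (parity).
(b)–(d): allowed.
(c)–(d): allowed.
Allowed pairs: 3 of 6.

3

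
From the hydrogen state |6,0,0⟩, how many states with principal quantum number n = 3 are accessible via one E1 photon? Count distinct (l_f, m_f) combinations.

E1 requires Δl = ±1, so l_f ∈ {-1, 1}; with 0 ≤ l_f ≤ n_f−1 = 2, the allowed l_f values are {1}.
For l_f = 1: m_f ∈ {m_i−1, m_i, m_i+1} ∩ [−1, 1] = {-1, 0, 1} → 3 states.
Total: 3.

3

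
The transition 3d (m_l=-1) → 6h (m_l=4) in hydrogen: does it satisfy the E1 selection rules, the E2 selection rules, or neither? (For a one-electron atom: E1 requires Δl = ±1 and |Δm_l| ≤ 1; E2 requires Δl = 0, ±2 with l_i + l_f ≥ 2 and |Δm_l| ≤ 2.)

Δl = 5 − 2 = +3; l_i + l_f = 7.
Δm_l = +5.
E1 (Δl = ±1, |Δm_l| ≤ 1): not satisfied.
E2 (Δl = 0,±2, l_i+l_f ≥ 2, |Δm_l| ≤ 2): not satisfied.

neither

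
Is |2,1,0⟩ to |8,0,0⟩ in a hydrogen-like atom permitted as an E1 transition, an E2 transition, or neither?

Δl = 0 − 1 = -1; l_i + l_f = 1.
Δm_l = +0.
E1 (Δl = ±1, |Δm_l| ≤ 1): satisfied.
E2 (Δl = 0,±2, l_i+l_f ≥ 2, |Δm_l| ≤ 2): not satisfied.

E1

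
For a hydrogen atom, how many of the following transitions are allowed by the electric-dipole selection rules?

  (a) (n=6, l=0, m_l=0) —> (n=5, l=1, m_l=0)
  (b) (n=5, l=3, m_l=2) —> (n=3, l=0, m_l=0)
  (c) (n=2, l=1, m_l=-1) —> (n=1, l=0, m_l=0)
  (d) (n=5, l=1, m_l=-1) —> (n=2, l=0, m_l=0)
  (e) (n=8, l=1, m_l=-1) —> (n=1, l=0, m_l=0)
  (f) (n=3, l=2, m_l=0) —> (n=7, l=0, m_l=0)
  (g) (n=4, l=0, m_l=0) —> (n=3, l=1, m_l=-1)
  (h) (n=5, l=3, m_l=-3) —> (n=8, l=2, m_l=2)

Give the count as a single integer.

5

(a) allowed
(b) forbidden — Δl = -3 (E1 requires Δl = ±1); Δm_l = -2 (E1 requires Δm_l = 0, ±1)
(c) allowed
(d) allowed
(e) allowed
(f) forbidden — Δl = -2 (E1 requires Δl = ±1)
(g) allowed
(h) forbidden — Δm_l = +5 (E1 requires Δm_l = 0, ±1)
Total allowed: 5 of 8.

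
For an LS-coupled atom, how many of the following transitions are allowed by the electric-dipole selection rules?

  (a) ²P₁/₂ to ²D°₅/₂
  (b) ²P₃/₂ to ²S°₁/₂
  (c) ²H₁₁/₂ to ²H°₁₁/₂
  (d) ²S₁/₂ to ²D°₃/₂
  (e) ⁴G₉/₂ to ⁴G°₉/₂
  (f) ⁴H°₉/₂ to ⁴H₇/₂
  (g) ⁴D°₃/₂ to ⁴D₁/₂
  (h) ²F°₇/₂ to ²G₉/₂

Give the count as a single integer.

(a) forbidden (ΔJ fails)
(b) allowed
(c) allowed
(d) forbidden (ΔL fails)
(e) allowed
(f) allowed
(g) allowed
(h) allowed
Total allowed: 6 of 8.

6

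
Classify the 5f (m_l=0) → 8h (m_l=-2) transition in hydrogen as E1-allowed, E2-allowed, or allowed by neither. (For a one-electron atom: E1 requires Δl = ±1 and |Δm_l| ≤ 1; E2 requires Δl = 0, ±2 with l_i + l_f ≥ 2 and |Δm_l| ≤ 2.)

E2

Δl = 5 − 3 = +2; l_i + l_f = 8.
Δm_l = -2.
E1 (Δl = ±1, |Δm_l| ≤ 1): not satisfied.
E2 (Δl = 0,±2, l_i+l_f ≥ 2, |Δm_l| ≤ 2): satisfied.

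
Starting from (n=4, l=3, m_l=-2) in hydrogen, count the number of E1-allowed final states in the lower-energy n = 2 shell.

E1 requires l_f ∈ {2, 4}, but neither lies in [0, 1], so no final state is reachable.
Total: 0.

0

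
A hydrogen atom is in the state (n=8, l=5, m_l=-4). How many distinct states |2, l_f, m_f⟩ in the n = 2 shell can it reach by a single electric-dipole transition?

0

E1 requires l_f ∈ {4, 6}, but neither lies in [0, 1], so no final state is reachable.
Total: 0.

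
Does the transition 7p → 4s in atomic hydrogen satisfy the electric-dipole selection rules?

l: 1 → 0 (Δl = -1). Δl = ±1 satisfied.
All E1 selection rules are satisfied.

allowed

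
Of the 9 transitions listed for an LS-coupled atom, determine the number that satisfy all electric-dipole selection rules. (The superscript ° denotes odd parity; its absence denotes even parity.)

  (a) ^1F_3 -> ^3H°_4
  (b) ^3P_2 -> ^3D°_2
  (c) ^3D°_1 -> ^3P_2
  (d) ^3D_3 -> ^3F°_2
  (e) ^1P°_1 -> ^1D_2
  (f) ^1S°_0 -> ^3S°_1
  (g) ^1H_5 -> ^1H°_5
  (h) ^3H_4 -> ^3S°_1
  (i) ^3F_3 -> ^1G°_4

5

(a) forbidden (ΔS, ΔL fail)
(b) allowed
(c) allowed
(d) allowed
(e) allowed
(f) forbidden (parity, ΔS, ΔL fail)
(g) allowed
(h) forbidden (ΔL, ΔJ fail)
(i) forbidden (ΔS fails)
Total allowed: 5 of 9.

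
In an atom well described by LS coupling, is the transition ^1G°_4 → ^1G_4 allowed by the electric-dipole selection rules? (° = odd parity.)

ΔS = 0: S: 0 → 0 — passes.
ΔJ = 0, ±1 (not J=0↔0): J: 4 → 4, ΔJ = +0 — passes.
ΔL = 0, ±1 (not L=0↔0): L: 4 → 4, ΔL = +0 — passes.
Parity must change: odd → even — passes.
All four E1 rules are satisfied.

allowed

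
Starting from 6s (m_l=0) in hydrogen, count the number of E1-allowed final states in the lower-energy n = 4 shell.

3

E1 requires Δl = ±1, so l_f ∈ {-1, 1}; with 0 ≤ l_f ≤ n_f−1 = 3, the allowed l_f values are {1}.
For l_f = 1: m_f ∈ {m_i−1, m_i, m_i+1} ∩ [−1, 1] = {-1, 0, 1} → 3 states.
Total: 3.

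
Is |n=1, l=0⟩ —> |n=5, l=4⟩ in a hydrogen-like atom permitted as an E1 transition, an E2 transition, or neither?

neither

Δl = 4 − 0 = +4; l_i + l_f = 4.
E1 (Δl = ±1): not satisfied.
E2 (Δl = 0,±2, l_i+l_f ≥ 2): not satisfied.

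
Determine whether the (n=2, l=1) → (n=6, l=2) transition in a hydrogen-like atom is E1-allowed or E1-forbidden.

Δl = 2 − 1 = +1; the E1 rule Δl = ±1 is ✓.
All E1 selection rules are satisfied.

allowed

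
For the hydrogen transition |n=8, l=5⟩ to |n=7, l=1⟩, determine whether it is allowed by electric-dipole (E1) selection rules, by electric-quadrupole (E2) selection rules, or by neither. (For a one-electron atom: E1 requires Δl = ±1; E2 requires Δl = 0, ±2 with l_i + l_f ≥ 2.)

Δl = 1 − 5 = -4; l_i + l_f = 6.
E1 (Δl = ±1): not satisfied.
E2 (Δl = 0,±2, l_i+l_f ≥ 2): not satisfied.

neither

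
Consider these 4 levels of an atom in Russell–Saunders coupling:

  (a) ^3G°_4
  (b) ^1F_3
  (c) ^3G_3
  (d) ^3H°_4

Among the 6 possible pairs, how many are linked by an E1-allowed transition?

2

(a)–(b): forbidden (ΔS).
(a)–(c): allowed.
(a)–(d): forbidden (parity).
(b)–(c): forbidden (parity, ΔS).
(b)–(d): forbidden (ΔS, ΔL).
(c)–(d): allowed.
Allowed pairs: 2 of 6.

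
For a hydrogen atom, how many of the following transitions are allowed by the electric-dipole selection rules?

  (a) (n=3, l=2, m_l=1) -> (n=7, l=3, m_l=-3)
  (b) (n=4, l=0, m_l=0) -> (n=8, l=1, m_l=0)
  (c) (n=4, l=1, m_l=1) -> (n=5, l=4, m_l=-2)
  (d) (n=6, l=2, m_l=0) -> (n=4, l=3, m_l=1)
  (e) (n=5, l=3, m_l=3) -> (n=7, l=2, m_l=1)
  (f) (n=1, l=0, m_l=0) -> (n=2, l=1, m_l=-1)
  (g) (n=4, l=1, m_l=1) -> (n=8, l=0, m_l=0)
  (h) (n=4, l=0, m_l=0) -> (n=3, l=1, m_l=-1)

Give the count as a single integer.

(a) forbidden — Δm_l = -4 (E1 requires Δm_l = 0, ±1)
(b) allowed
(c) forbidden — Δl = +3 (E1 requires Δl = ±1); Δm_l = -3 (E1 requires Δm_l = 0, ±1)
(d) allowed
(e) forbidden — Δm_l = -2 (E1 requires Δm_l = 0, ±1)
(f) allowed
(g) allowed
(h) allowed
Total allowed: 5 of 8.

5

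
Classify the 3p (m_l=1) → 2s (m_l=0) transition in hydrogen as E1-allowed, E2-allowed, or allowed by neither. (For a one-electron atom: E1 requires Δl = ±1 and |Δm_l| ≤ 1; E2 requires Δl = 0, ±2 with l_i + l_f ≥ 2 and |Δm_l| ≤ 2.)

E1

Δl = 0 − 1 = -1; l_i + l_f = 1.
Δm_l = -1.
E1 (Δl = ±1, |Δm_l| ≤ 1): satisfied.
E2 (Δl = 0,±2, l_i+l_f ≥ 2, |Δm_l| ≤ 2): not satisfied.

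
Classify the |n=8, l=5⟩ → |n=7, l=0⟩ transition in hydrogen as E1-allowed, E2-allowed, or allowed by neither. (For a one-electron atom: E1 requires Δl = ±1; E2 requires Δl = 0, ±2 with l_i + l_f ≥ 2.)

neither

Δl = 0 − 5 = -5; l_i + l_f = 5.
E1 (Δl = ±1): not satisfied.
E2 (Δl = 0,±2, l_i+l_f ≥ 2): not satisfied.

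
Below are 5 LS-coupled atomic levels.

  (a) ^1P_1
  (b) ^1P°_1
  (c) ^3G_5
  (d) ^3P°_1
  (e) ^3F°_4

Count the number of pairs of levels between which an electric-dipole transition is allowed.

2

(a)–(b): allowed.
(a)–(c): forbidden (parity, ΔS, ΔL, ΔJ).
(a)–(d): forbidden (ΔS).
(a)–(e): forbidden (ΔS, ΔL, ΔJ).
(b)–(c): forbidden (ΔS, ΔL, ΔJ).
(b)–(d): forbidden (parity, ΔS).
(b)–(e): forbidden (parity, ΔS, ΔL, ΔJ).
(c)–(d): forbidden (ΔL, ΔJ).
(c)–(e): allowed.
(d)–(e): forbidden (parity, ΔL, ΔJ).
Allowed pairs: 2 of 10.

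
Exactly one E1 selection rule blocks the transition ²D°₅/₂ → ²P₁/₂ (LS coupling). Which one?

Reading off the term symbols: S 1/2→1/2, L 2→1, J 5/2→1/2, parity odd→even.
Parity must change: odd → even — ok.
ΔS = 0: S: 1/2 → 1/2 — ok.
ΔL = 0, ±1 (not L=0↔0): L: 2 → 1, ΔL = -1 — ok.
ΔJ = 0, ±1 (not J=0↔0): J: 5/2 → 1/2, ΔJ = -2 — fails.

the ΔJ = 0, ±1 rule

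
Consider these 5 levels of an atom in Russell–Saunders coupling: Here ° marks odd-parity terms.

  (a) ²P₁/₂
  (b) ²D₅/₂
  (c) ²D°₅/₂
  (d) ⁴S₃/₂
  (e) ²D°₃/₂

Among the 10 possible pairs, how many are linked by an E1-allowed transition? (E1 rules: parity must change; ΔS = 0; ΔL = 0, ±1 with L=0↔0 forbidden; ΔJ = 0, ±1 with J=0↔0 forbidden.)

(a)–(b): forbidden (parity, ΔJ).
(a)–(c): forbidden (ΔJ).
(a)–(d): forbidden (parity, ΔS).
(a)–(e): allowed.
(b)–(c): allowed.
(b)–(d): forbidden (parity, ΔS, ΔL).
(b)–(e): allowed.
(c)–(d): forbidden (ΔS, ΔL).
(c)–(e): forbidden (parity).
(d)–(e): forbidden (ΔS, ΔL).
Allowed pairs: 3 of 10.

3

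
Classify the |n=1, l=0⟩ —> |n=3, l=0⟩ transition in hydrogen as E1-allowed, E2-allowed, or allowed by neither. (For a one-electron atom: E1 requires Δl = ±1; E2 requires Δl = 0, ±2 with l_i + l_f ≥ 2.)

Δl = 0 − 0 = +0; l_i + l_f = 0.
E1 (Δl = ±1): not satisfied.
E2 (Δl = 0,±2, l_i+l_f ≥ 2): not satisfied.

neither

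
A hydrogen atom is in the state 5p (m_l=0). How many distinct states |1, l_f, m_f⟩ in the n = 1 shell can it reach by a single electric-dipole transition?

1

E1 requires Δl = ±1, so l_f ∈ {0, 2}; with 0 ≤ l_f ≤ n_f−1 = 0, the allowed l_f values are {0}.
For l_f = 0: m_f ∈ {m_i−1, m_i, m_i+1} ∩ [−0, 0] = {0} → 1 state.
Total: 1.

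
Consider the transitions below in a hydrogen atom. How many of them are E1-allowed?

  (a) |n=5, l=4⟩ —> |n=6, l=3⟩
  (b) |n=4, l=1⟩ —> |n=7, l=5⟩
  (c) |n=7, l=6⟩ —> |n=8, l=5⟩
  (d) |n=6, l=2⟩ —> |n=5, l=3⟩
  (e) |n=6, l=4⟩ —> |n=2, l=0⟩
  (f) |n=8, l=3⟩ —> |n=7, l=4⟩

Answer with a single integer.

(a) allowed
(b) forbidden — Δl = +4 (E1 requires Δl = ±1)
(c) allowed
(d) allowed
(e) forbidden — Δl = -4 (E1 requires Δl = ±1)
(f) allowed
Total allowed: 4 of 6.

4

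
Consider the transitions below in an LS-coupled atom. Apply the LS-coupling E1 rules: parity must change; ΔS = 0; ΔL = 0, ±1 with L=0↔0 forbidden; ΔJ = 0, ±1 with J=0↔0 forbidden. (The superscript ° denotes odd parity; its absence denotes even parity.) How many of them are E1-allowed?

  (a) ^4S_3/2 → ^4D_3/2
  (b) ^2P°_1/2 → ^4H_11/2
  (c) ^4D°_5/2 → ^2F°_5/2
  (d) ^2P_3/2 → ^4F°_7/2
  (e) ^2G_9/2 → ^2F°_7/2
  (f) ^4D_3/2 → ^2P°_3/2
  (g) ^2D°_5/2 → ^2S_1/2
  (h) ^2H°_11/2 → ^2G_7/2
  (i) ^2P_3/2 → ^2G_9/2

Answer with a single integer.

(a) forbidden (parity, ΔL fail)
(b) forbidden (ΔS, ΔL, ΔJ fail)
(c) forbidden (parity, ΔS fail)
(d) forbidden (ΔS, ΔL, ΔJ fail)
(e) allowed
(f) forbidden (ΔS fails)
(g) forbidden (ΔL, ΔJ fail)
(h) forbidden (ΔJ fails)
(i) forbidden (parity, ΔL, ΔJ fail)
Total allowed: 1 of 9.

1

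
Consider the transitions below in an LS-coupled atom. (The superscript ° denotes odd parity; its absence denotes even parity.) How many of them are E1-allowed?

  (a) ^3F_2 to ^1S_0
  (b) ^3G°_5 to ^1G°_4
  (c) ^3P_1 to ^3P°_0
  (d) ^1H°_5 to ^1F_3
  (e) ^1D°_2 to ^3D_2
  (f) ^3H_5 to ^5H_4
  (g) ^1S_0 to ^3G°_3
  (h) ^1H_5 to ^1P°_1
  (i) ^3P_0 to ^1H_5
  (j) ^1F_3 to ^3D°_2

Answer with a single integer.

(a) forbidden (parity, ΔS, ΔL, ΔJ fail)
(b) forbidden (parity, ΔS fail)
(c) allowed
(d) forbidden (ΔL, ΔJ fail)
(e) forbidden (ΔS fails)
(f) forbidden (parity, ΔS fail)
(g) forbidden (ΔS, ΔL, ΔJ fail)
(h) forbidden (ΔL, ΔJ fail)
(i) forbidden (parity, ΔS, ΔL, ΔJ fail)
(j) forbidden (ΔS fails)
Total allowed: 1 of 10.

1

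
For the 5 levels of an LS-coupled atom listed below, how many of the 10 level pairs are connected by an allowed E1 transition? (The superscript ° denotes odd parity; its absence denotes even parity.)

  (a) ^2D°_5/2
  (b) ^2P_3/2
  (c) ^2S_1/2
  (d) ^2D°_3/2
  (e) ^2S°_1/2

3

(a)–(b): allowed.
(a)–(c): forbidden (ΔL, ΔJ).
(a)–(d): forbidden (parity).
(a)–(e): forbidden (parity, ΔL, ΔJ).
(b)–(c): forbidden (parity).
(b)–(d): allowed.
(b)–(e): allowed.
(c)–(d): forbidden (ΔL).
(c)–(e): forbidden (ΔL).
(d)–(e): forbidden (parity, ΔL).
Allowed pairs: 3 of 10.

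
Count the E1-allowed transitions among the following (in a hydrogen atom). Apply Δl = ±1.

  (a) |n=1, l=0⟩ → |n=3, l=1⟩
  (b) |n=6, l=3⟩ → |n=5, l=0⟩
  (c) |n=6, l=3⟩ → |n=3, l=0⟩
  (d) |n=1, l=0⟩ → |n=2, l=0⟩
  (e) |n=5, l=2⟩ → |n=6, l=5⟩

1

(a) allowed
(b) forbidden — Δl = -3 (E1 requires Δl = ±1)
(c) forbidden — Δl = -3 (E1 requires Δl = ±1)
(d) forbidden — Δl = +0 (E1 requires Δl = ±1)
(e) forbidden — Δl = +3 (E1 requires Δl = ±1)
Total allowed: 1 of 5.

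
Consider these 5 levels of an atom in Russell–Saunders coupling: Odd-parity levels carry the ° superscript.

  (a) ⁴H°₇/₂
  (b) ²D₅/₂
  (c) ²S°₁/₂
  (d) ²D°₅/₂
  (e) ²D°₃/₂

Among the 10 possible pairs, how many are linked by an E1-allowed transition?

2

(a)–(b): forbidden (ΔS, ΔL).
(a)–(c): forbidden (parity, ΔS, ΔL, ΔJ).
(a)–(d): forbidden (parity, ΔS, ΔL).
(a)–(e): forbidden (parity, ΔS, ΔL, ΔJ).
(b)–(c): forbidden (ΔL, ΔJ).
(b)–(d): allowed.
(b)–(e): allowed.
(c)–(d): forbidden (parity, ΔL, ΔJ).
(c)–(e): forbidden (parity, ΔL).
(d)–(e): forbidden (parity).
Allowed pairs: 2 of 10.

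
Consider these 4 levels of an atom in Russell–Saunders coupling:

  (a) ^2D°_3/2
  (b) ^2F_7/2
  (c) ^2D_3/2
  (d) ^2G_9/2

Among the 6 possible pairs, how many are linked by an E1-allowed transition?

(a)–(b): forbidden (ΔJ).
(a)–(c): allowed.
(a)–(d): forbidden (ΔL, ΔJ).
(b)–(c): forbidden (parity, ΔJ).
(b)–(d): forbidden (parity).
(c)–(d): forbidden (parity, ΔL, ΔJ).
Allowed pairs: 1 of 6.

1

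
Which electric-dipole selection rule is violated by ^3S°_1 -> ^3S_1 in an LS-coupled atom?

the L=0 ↔ L=0 exclusion

Reading off the term symbols: S 1→1, L 0→0, J 1→1, parity odd→even.
ΔS = 0: S: 1 → 1 — ✓.
Parity must change: odd → even — ✓.
ΔL = 0, ±1 (not L=0↔0): L: 0 → 0, ΔL = +0 — ✗.
ΔJ = 0, ±1 (not J=0↔0): J: 1 → 1, ΔJ = +0 — ✓.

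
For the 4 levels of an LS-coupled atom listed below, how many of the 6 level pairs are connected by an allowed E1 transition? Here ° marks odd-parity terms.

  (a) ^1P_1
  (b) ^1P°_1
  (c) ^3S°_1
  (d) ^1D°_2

(a)–(b): allowed.
(a)–(c): forbidden (ΔS).
(a)–(d): allowed.
(b)–(c): forbidden (parity, ΔS).
(b)–(d): forbidden (parity).
(c)–(d): forbidden (parity, ΔS, ΔL).
Allowed pairs: 2 of 6.

2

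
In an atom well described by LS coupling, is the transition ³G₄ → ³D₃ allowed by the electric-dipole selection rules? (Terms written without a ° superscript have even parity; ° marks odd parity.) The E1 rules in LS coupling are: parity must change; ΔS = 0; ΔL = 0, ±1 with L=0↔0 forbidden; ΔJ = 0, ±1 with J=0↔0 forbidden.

forbidden

ΔJ = 0, ±1 (not J=0↔0): J: 4 → 3, ΔJ = -1 — ✓.
Parity must change: even → even — ✗.
ΔL = 0, ±1 (not L=0↔0): L: 4 → 2, ΔL = -2 — ✗.
ΔS = 0: S: 1 → 1 — ✓.
Rule(s) violated: parity, ΔL.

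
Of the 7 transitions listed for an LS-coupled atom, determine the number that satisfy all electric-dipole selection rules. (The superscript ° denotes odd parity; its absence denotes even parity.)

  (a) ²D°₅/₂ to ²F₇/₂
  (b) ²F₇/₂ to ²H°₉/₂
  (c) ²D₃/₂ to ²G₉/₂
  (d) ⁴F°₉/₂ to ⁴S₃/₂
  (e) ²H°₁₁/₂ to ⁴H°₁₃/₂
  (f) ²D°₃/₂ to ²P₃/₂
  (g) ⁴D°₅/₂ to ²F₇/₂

(a) allowed
(b) forbidden (ΔL fails)
(c) forbidden (parity, ΔL, ΔJ fail)
(d) forbidden (ΔL, ΔJ fail)
(e) forbidden (parity, ΔS fail)
(f) allowed
(g) forbidden (ΔS fails)
Total allowed: 2 of 7.

2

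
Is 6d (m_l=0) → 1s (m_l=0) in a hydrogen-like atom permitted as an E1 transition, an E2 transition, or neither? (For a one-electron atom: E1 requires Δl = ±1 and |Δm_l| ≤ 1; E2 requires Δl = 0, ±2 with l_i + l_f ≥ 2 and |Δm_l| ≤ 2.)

E2

Δl = 0 − 2 = -2; l_i + l_f = 2.
Δm_l = +0.
E1 (Δl = ±1, |Δm_l| ≤ 1): not satisfied.
E2 (Δl = 0,±2, l_i+l_f ≥ 2, |Δm_l| ≤ 2): satisfied.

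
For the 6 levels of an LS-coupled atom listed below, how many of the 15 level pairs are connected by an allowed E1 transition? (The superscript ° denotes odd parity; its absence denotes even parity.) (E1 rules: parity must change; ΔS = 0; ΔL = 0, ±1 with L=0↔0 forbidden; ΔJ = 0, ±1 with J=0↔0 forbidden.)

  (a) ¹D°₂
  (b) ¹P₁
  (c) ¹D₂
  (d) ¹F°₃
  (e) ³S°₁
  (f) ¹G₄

(a)–(b): allowed.
(a)–(c): allowed.
(a)–(d): forbidden (parity).
(a)–(e): forbidden (parity, ΔS, ΔL).
(a)–(f): forbidden (ΔL, ΔJ).
(b)–(c): forbidden (parity).
(b)–(d): forbidden (ΔL, ΔJ).
(b)–(e): forbidden (ΔS).
(b)–(f): forbidden (parity, ΔL, ΔJ).
(c)–(d): allowed.
(c)–(e): forbidden (ΔS, ΔL).
(c)–(f): forbidden (parity, ΔL, ΔJ).
(d)–(e): forbidden (parity, ΔS, ΔL, ΔJ).
(d)–(f): allowed.
(e)–(f): forbidden (ΔS, ΔL, ΔJ).
Allowed pairs: 4 of 15.

4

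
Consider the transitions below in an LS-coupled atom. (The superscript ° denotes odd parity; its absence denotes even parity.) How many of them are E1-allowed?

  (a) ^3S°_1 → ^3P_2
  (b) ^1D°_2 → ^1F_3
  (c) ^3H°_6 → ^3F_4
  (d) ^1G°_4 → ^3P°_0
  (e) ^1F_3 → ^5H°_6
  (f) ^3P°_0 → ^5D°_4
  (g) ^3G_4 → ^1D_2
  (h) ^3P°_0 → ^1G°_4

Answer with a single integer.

2

(a) allowed
(b) allowed
(c) forbidden (ΔL, ΔJ fail)
(d) forbidden (parity, ΔS, ΔL, ΔJ fail)
(e) forbidden (ΔS, ΔL, ΔJ fail)
(f) forbidden (parity, ΔS, ΔJ fail)
(g) forbidden (parity, ΔS, ΔL, ΔJ fail)
(h) forbidden (parity, ΔS, ΔL, ΔJ fail)
Total allowed: 2 of 8.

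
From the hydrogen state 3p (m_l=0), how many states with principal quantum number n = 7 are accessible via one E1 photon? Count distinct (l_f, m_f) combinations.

4

E1 requires Δl = ±1, so l_f ∈ {0, 2}; with 0 ≤ l_f ≤ n_f−1 = 6, the allowed l_f values are {0, 2}.
For l_f = 0: m_f ∈ {m_i−1, m_i, m_i+1} ∩ [−0, 0] = {0} → 1 state.
For l_f = 2: m_f ∈ {m_i−1, m_i, m_i+1} ∩ [−2, 2] = {-1, 0, 1} → 3 states.
Total: 4.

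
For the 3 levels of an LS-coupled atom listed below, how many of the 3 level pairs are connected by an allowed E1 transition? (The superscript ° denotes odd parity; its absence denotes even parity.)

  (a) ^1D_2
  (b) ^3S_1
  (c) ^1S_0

(a)–(b): forbidden (parity, ΔS, ΔL).
(a)–(c): forbidden (parity, ΔL, ΔJ).
(b)–(c): forbidden (parity, ΔS, ΔL).
Allowed pairs: 0 of 3.

0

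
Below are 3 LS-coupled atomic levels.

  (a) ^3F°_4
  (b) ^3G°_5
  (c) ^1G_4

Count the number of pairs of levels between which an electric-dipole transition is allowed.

0

(a)–(b): forbidden (parity).
(a)–(c): forbidden (ΔS).
(b)–(c): forbidden (ΔS).
Allowed pairs: 0 of 3.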